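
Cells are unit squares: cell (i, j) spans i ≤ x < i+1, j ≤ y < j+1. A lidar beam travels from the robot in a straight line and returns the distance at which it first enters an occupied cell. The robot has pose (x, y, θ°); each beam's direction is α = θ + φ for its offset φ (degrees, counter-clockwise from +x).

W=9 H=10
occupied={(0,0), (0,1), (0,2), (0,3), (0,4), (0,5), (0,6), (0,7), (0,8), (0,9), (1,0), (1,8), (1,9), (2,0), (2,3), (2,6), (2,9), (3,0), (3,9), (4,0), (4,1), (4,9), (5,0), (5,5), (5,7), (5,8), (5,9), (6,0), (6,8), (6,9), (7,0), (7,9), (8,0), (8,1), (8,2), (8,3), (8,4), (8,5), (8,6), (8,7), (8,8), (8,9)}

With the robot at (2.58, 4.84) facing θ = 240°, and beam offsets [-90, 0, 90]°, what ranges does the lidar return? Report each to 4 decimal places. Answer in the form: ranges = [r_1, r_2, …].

beam 1: φ=-90°, α=150°
  direction (-0.8660, 0.5000); cell (2,4); t to first gridline: x 0.6697, y 0.3200 (then +1.1547 / +2.0000)
    (2,5) via y @ 0.3200
    (1,5) via x @ 0.6697
    (0,5) via x @ 1.8244  # hit
  → r_1 = 1.8244
beam 2: φ=0°, α=240°
  direction (-0.5000, -0.8660); cell (2,4); t to first gridline: x 1.1600, y 0.9699 (then +2.0000 / +1.1547)
    (2,3) via y @ 0.9699  # hit
  → r_2 = 0.9699
beam 3: φ=90°, α=330°
  direction (0.8660, -0.5000); cell (2,4); t to first gridline: x 0.4850, y 1.6800 (then +1.1547 / +2.0000)
    (3,4) via x @ 0.4850
    (4,4) via x @ 1.6397
    (4,3) via y @ 1.6800
    (5,3) via x @ 2.7944
    (5,2) via y @ 3.6800
    (6,2) via x @ 3.9491
    (7,2) via x @ 5.1038
    (7,1) via y @ 5.6800
    (8,1) via x @ 6.2585  # hit
  → r_3 = 6.2585

ranges = [1.8244, 0.9699, 6.2585]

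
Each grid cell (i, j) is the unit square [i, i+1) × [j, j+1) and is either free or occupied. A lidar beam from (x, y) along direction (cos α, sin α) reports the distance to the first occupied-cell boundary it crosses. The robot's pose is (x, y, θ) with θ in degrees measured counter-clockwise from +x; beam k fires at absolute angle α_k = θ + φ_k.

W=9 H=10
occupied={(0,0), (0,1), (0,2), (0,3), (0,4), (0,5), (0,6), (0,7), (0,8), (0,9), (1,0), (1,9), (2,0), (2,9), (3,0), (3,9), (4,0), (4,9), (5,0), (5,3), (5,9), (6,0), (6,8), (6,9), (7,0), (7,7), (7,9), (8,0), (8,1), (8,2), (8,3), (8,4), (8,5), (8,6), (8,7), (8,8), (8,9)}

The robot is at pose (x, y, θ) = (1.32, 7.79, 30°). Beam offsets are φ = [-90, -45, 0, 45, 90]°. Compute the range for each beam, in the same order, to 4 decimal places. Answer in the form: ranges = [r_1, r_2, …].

beam 1: φ=-90°, α=300°
  direction (0.5000, -0.8660); cell (1,7); t to first gridline: x 1.3600, y 0.9122 (then +2.0000 / +1.1547)
    (1,6) via y @ 0.9122
    (2,6) via x @ 1.3600
    (2,5) via y @ 2.0669
    (2,4) via y @ 3.2216
    (3,4) via x @ 3.3600
    (3,3) via y @ 4.3763
    (4,3) via x @ 5.3600
    (4,2) via y @ 5.5310
    (4,1) via y @ 6.6857
    (5,1) via x @ 7.3600
    (5,0) via y @ 7.8404  # hit
  → r_1 = 7.8404
beam 2: φ=-45°, α=345°
  direction (0.9659, -0.2588); cell (1,7); t to first gridline: x 0.7040, y 3.0523 (then +1.0353 / +3.8637)
    (2,7) via x @ 0.7040
    (3,7) via x @ 1.7393
    (4,7) via x @ 2.7745
    (4,6) via y @ 3.0523
    (5,6) via x @ 3.8098
    (6,6) via x @ 4.8451
    (7,6) via x @ 5.8804
    (8,6) via x @ 6.9156  # hit
  → r_2 = 6.9156
beam 3: φ=0°, α=30°
  direction (0.8660, 0.5000); cell (1,7); t to first gridline: x 0.7852, y 0.4200 (then +1.1547 / +2.0000)
    (1,8) via y @ 0.4200
    (2,8) via x @ 0.7852
    (3,8) via x @ 1.9399
    (3,9) via y @ 2.4200  # hit
  → r_3 = 2.4200
beam 4: φ=45°, α=75°
  direction (0.2588, 0.9659); cell (1,7); t to first gridline: x 2.6273, y 0.2174 (then +3.8637 / +1.0353)
    (1,8) via y @ 0.2174
    (1,9) via y @ 1.2527  # hit
  → r_4 = 1.2527
beam 5: φ=90°, α=120°
  direction (-0.5000, 0.8660); cell (1,7); t to first gridline: x 0.6400, y 0.2425 (then +2.0000 / +1.1547)
    (1,8) via y @ 0.2425
    (0,8) via x @ 0.6400  # hit
  → r_5 = 0.6400

ranges = [7.8404, 6.9156, 2.4200, 1.2527, 0.6400]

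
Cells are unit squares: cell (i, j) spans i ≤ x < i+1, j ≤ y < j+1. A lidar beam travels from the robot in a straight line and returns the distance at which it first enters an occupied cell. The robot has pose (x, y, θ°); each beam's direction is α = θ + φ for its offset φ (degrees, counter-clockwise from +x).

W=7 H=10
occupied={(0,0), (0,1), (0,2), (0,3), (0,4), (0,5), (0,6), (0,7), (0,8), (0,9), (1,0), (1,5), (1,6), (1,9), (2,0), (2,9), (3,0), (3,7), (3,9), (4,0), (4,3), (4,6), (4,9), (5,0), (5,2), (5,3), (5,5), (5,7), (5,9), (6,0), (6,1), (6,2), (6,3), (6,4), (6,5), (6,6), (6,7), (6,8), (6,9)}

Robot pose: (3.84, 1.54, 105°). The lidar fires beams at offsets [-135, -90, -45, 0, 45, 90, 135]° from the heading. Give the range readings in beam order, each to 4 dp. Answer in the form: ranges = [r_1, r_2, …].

beam 1: φ=-135°, α=330°
  direction (0.8660, -0.5000); cell (3,1); t to first gridline: x 0.1848, y 1.0800 (then +1.1547 / +2.0000)
    (4,1) via x @ 0.1848
    (4,0) via y @ 1.0800  # hit
  → r_1 = 1.0800
beam 2: φ=-90°, α=15°
  direction (0.9659, 0.2588); cell (3,1); t to first gridline: x 0.1656, y 1.7773 (then +1.0353 / +3.8637)
    (4,1) via x @ 0.1656
    (5,1) via x @ 1.2009
    (5,2) via y @ 1.7773  # hit
  → r_2 = 1.7773
beam 3: φ=-45°, α=60°
  direction (0.5000, 0.8660); cell (3,1); t to first gridline: x 0.3200, y 0.5312 (then +2.0000 / +1.1547)
    (4,1) via x @ 0.3200
    (4,2) via y @ 0.5312
    (4,3) via y @ 1.6859  # hit
  → r_3 = 1.6859
beam 4: φ=0°, α=105°
  direction (-0.2588, 0.9659); cell (3,1); t to first gridline: x 3.2455, y 0.4762 (then +3.8637 / +1.0353)
    (3,2) via y @ 0.4762
    (3,3) via y @ 1.5115
    (3,4) via y @ 2.5468
    (2,4) via x @ 3.2455
    (2,5) via y @ 3.5821
    (2,6) via y @ 4.6173
    (2,7) via y @ 5.6526
    (2,8) via y @ 6.6879
    (1,8) via x @ 7.1092
    (1,9) via y @ 7.7232  # hit
  → r_4 = 7.7232
beam 5: φ=45°, α=150°
  direction (-0.8660, 0.5000); cell (3,1); t to first gridline: x 0.9699, y 0.9200 (then +1.1547 / +2.0000)
    (3,2) via y @ 0.9200
    (2,2) via x @ 0.9699
    (1,2) via x @ 2.1246
    (1,3) via y @ 2.9200
    (0,3) via x @ 3.2793  # hit
  → r_5 = 3.2793
beam 6: φ=90°, α=195°
  direction (-0.9659, -0.2588); cell (3,1); t to first gridline: x 0.8696, y 2.0864 (then +1.0353 / +3.8637)
    (2,1) via x @ 0.8696
    (1,1) via x @ 1.9049
    (1,0) via y @ 2.0864  # hit
  → r_6 = 2.0864
beam 7: φ=135°, α=240°
  direction (-0.5000, -0.8660); cell (3,1); t to first gridline: x 1.6800, y 0.6235 (then +2.0000 / +1.1547)
    (3,0) via y @ 0.6235  # hit
  → r_7 = 0.6235

ranges = [1.0800, 1.7773, 1.6859, 7.7232, 3.2793, 2.0864, 0.6235]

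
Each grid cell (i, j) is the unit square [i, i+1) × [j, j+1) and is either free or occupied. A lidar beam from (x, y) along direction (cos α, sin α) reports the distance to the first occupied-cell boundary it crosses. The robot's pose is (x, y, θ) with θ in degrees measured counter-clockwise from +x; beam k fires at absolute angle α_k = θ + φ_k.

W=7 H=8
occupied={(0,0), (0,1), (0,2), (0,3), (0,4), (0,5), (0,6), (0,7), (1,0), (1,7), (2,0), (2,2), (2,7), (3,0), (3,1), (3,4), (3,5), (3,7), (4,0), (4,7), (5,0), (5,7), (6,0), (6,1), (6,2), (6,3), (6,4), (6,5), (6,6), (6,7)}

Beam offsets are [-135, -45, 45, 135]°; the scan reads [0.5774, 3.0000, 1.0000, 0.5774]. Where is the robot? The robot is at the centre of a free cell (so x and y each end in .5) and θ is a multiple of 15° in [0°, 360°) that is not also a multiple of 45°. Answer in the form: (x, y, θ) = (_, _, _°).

(x, y, θ) = (5.5, 1.5, 165°)

The pose lattice has 26·16 = 416 candidates. Test each by forward raycasting.
  (2.5, 1.5, 285°): beam 1 = 1.7321 ≠ 0.5774 ✗
  (1.5, 6.5, 120°): beam 1 = 1.9319 ≠ 0.5774 ✗
  (5.5, 1.5, 285°): beam 1 = 2.8868 ≠ 0.5774 ✗
  …
  (5.5, 1.5, 165°): r_1=0.5774, r_2=3.0000, r_3=1.0000, r_4=0.5774 — all match ✓
Unique over the lattice → pose = (5.5, 1.5, 165°).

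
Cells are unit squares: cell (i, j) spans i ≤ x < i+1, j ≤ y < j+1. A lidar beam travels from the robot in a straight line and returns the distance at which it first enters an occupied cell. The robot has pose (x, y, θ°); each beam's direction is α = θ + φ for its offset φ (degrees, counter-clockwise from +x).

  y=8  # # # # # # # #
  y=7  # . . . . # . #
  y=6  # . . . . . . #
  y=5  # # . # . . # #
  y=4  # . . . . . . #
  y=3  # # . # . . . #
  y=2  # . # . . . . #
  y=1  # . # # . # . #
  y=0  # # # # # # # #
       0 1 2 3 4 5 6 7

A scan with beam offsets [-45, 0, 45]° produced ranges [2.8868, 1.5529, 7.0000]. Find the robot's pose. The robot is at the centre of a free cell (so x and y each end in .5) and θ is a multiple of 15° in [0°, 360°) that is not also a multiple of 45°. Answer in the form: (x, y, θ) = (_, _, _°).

Enumerate (i+0.5, j+0.5, θ) over the 32 free cells and 16 admissible headings. For each, cast all 3 beams and compare to the given ranges.
  (5.5, 3.5, 285°): beam 3 = 1.7321 ≠ 7.0000 ✗
  (4.5, 1.5, 300°): beam 1 = 0.5176 ≠ 2.8868 ✗
  (2.5, 4.5, 150°): beam 1 = 3.6235 ≠ 2.8868 ✗
  (4.5, 4.5, 300°): beam 1 = 2.5882 ≠ 2.8868 ✗
  …
  (3.5, 7.5, 255°): r_1=2.8868, r_2=1.5529, r_3=7.0000 — all match ✓
Unique over the lattice → pose = (3.5, 7.5, 255°).

(x, y, θ) = (3.5, 7.5, 255°)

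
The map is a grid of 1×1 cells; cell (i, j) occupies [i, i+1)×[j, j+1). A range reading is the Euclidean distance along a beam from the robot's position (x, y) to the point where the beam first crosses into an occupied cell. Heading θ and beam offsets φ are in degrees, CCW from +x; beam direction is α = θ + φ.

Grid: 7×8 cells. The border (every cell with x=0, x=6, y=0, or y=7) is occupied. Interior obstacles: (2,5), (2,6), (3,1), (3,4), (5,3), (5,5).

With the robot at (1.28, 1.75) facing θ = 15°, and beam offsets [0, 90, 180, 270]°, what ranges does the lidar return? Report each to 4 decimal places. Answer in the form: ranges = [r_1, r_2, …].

beam 1: φ=0°, α=15°
  direction (0.9659, 0.2588); cell (1,1); t to first gridline: x 0.7454, y 0.9659 (then +1.0353 / +3.8637)
    (2,1) via x @ 0.7454
    (2,2) via y @ 0.9659
    (3,2) via x @ 1.7807
    (4,2) via x @ 2.8160
    (5,2) via x @ 3.8512
    (5,3) via y @ 4.8296  # hit
  → r_1 = 4.8296
beam 2: φ=90°, α=105°
  direction (-0.2588, 0.9659); cell (1,1); t to first gridline: x 1.0818, y 0.2588 (then +3.8637 / +1.0353)
    (1,2) via y @ 0.2588
    (0,2) via x @ 1.0818  # hit
  → r_2 = 1.0818
beam 3: φ=180°, α=195°
  direction (-0.9659, -0.2588); cell (1,1); t to first gridline: x 0.2899, y 2.8978 (then +1.0353 / +3.8637)
    (0,1) via x @ 0.2899  # hit
  → r_3 = 0.2899
beam 4: φ=270°, α=285°
  direction (0.2588, -0.9659); cell (1,1); t to first gridline: x 2.7819, y 0.7765 (then +3.8637 / +1.0353)
    (1,0) via y @ 0.7765  # hit
  → r_4 = 0.7765

ranges = [4.8296, 1.0818, 0.2899, 0.7765]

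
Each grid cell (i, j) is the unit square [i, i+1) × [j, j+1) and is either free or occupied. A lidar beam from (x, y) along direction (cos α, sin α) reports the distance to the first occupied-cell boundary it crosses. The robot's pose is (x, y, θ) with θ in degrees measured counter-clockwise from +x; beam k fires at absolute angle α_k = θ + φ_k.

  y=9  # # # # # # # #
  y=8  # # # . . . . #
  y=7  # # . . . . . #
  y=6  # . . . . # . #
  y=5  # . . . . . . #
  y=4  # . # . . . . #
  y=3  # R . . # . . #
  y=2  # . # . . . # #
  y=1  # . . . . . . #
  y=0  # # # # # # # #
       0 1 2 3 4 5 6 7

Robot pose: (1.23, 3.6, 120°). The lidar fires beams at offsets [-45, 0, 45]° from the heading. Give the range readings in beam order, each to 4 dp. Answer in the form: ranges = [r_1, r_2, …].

beam 1: φ=-45°, α=75°
  cosα=0.2588 sinα=0.9659 | (1,3) | tMaxX 2.9751 tMaxY 0.4141 | tΔX 3.8637 tΔY 1.0353
    t=0.4141 [y] (1,4)
    t=1.4494 [y] (1,5)
    t=2.4847 [y] (1,6)
    t=2.9751 [x] (2,6)
    t=3.5199 [y] (2,7)
    t=4.5552 [y] (2,8) — stop
  → r_1 = 4.5552
beam 2: φ=0°, α=120°
  cosα=-0.5000 sinα=0.8660 | (1,3) | tMaxX 0.4600 tMaxY 0.4619 | tΔX 2.0000 tΔY 1.1547
    t=0.4600 [x] (0,3) — stop
  → r_2 = 0.4600
beam 3: φ=45°, α=165°
  cosα=-0.9659 sinα=0.2588 | (1,3) | tMaxX 0.2381 tMaxY 1.5455 | tΔX 1.0353 tΔY 3.8637
    t=0.2381 [x] (0,3) — stop
  → r_3 = 0.2381

ranges = [4.5552, 0.4600, 0.2381]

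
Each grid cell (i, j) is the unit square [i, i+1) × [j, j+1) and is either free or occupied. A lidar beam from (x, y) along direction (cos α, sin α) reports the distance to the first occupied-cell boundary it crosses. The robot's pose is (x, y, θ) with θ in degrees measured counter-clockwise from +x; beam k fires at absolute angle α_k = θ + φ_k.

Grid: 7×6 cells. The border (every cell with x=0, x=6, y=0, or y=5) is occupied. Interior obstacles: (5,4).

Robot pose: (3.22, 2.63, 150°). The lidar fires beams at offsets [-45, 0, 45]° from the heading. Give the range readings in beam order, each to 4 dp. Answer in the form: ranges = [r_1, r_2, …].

ranges = [2.4536, 2.5634, 2.2983]

beam 1: φ=-45°, α=105°
  d=(-0.2588,0.9659)  start (3,2)  tX=0.8500 tY=0.3831  stride 1/|dx|=3.8637 1/|dy|=1.0353
    cross y-line → (3,3), t=0.3831
    cross x-line → (2,3), t=0.8500
    cross y-line → (2,4), t=1.4183
    cross y-line → (2,5), t=2.4536 (wall)
  → r_1 = 2.4536
beam 2: φ=0°, α=150°
  d=(-0.8660,0.5000)  start (3,2)  tX=0.2540 tY=0.7400  stride 1/|dx|=1.1547 1/|dy|=2.0000
    cross x-line → (2,2), t=0.2540
    cross y-line → (2,3), t=0.7400
    cross x-line → (1,3), t=1.4087
    cross x-line → (0,3), t=2.5634 (wall)
  → r_2 = 2.5634
beam 3: φ=45°, α=195°
  d=(-0.9659,-0.2588)  start (3,2)  tX=0.2278 tY=2.4341  stride 1/|dx|=1.0353 1/|dy|=3.8637
    cross x-line → (2,2), t=0.2278
    cross x-line → (1,2), t=1.2630
    cross x-line → (0,2), t=2.2983 (wall)
  → r_3 = 2.2983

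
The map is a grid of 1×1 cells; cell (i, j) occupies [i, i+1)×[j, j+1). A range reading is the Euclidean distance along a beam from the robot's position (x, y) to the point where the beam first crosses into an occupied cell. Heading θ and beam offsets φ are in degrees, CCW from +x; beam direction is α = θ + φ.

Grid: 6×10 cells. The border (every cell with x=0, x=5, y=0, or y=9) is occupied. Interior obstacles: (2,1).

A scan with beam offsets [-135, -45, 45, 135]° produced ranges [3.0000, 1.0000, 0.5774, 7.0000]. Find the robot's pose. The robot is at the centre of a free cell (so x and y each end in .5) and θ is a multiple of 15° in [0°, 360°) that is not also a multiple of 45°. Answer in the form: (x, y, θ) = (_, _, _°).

Candidates: 31 free-cell centres × 16 headings = 496 poses. Raycast each; keep the one whose scan matches to 4 dp.
  (2.5, 5.5, 120°): beam 1 = 2.5882 ≠ 3.0000 ✗
  (2.5, 7.5, 165°): beam 1 = 2.8868 ≠ 3.0000 ✗
  (2.5, 4.5, 255°): beam 2 = 1.7321 ≠ 1.0000 ✗
  …
  (1.5, 7.5, 165°): r_1=3.0000, r_2=1.0000, r_3=0.5774, r_4=7.0000 — all match ✓
Only this pose fits every beam.

(x, y, θ) = (1.5, 7.5, 165°)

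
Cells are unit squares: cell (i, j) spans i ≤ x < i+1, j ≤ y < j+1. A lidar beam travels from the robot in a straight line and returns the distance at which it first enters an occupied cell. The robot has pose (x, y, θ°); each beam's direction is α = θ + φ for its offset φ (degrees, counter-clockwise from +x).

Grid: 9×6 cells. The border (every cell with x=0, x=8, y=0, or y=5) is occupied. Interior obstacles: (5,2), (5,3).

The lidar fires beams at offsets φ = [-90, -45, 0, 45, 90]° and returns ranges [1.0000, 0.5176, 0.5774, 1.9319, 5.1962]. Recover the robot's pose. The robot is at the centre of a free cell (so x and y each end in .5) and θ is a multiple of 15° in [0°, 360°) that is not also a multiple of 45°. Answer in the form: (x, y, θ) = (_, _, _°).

(x, y, θ) = (5.5, 4.5, 120°)

Enumerate (i+0.5, j+0.5, θ) over the 26 free cells and 16 admissible headings. For each, cast all 5 beams and compare to the given ranges.
  (5.5, 4.5, 150°): beam 1 = 0.5774 ≠ 1.0000 ✗
  (1.5, 2.5, 255°): beam 1 = 0.5176 ≠ 1.0000 ✗
  (4.5, 2.5, 255°): beam 1 = 3.6235 ≠ 1.0000 ✗
  …
  (5.5, 4.5, 120°): r_1=1.0000, r_2=0.5176, r_3=0.5774, r_4=1.9319, r_5=5.1962 — all match ✓
Unique over the lattice → pose = (5.5, 4.5, 120°).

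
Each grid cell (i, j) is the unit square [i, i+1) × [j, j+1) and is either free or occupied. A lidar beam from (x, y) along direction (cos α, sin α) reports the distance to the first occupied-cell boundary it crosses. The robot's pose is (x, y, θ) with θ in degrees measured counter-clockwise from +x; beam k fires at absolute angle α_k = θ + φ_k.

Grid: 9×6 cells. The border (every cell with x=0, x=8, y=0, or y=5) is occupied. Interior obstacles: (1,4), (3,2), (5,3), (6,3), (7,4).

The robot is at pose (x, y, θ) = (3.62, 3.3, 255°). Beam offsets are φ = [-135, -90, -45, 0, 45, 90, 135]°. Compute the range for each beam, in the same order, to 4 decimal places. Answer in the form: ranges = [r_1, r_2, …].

ranges = [1.9630, 2.7046, 0.6000, 0.3106, 0.3464, 4.5345, 3.4000]

beam 1: φ=-135°, α=120°
  direction (-0.5000, 0.8660); cell (3,3); t to first gridline: x 1.2400, y 0.8083 (then +2.0000 / +1.1547)
    (3,4) via y @ 0.8083
    (2,4) via x @ 1.2400
    (2,5) via y @ 1.9630  # hit
  → r_1 = 1.9630
beam 2: φ=-90°, α=165°
  direction (-0.9659, 0.2588); cell (3,3); t to first gridline: x 0.6419, y 2.7046 (then +1.0353 / +3.8637)
    (2,3) via x @ 0.6419
    (1,3) via x @ 1.6771
    (1,4) via y @ 2.7046  # hit
  → r_2 = 2.7046
beam 3: φ=-45°, α=210°
  direction (-0.8660, -0.5000); cell (3,3); t to first gridline: x 0.7159, y 0.6000 (then +1.1547 / +2.0000)
    (3,2) via y @ 0.6000  # hit
  → r_3 = 0.6000
beam 4: φ=0°, α=255°
  direction (-0.2588, -0.9659); cell (3,3); t to first gridline: x 2.3955, y 0.3106 (then +3.8637 / +1.0353)
    (3,2) via y @ 0.3106  # hit
  → r_4 = 0.3106
beam 5: φ=45°, α=300°
  direction (0.5000, -0.8660); cell (3,3); t to first gridline: x 0.7600, y 0.3464 (then +2.0000 / +1.1547)
    (3,2) via y @ 0.3464  # hit
  → r_5 = 0.3464
beam 6: φ=90°, α=345°
  direction (0.9659, -0.2588); cell (3,3); t to first gridline: x 0.3934, y 1.1591 (then +1.0353 / +3.8637)
    (4,3) via x @ 0.3934
    (4,2) via y @ 1.1591
    (5,2) via x @ 1.4287
    (6,2) via x @ 2.4640
    (7,2) via x @ 3.4992
    (8,2) via x @ 4.5345  # hit
  → r_6 = 4.5345
beam 7: φ=135°, α=30°
  direction (0.8660, 0.5000); cell (3,3); t to first gridline: x 0.4388, y 1.4000 (then +1.1547 / +2.0000)
    (4,3) via x @ 0.4388
    (4,4) via y @ 1.4000
    (5,4) via x @ 1.5935
    (6,4) via x @ 2.7482
    (6,5) via y @ 3.4000  # hit
  → r_7 = 3.4000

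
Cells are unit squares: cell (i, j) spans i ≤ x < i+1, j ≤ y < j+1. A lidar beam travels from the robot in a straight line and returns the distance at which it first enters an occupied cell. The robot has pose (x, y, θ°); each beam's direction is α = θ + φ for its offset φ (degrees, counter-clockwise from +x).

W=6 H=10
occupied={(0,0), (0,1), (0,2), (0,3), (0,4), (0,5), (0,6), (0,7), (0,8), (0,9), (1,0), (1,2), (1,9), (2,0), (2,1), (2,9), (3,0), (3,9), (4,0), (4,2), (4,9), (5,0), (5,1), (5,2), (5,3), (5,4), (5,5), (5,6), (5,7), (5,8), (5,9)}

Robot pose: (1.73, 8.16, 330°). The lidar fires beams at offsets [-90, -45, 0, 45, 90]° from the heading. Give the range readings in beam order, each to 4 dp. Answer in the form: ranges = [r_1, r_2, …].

ranges = [1.4600, 7.4126, 3.7759, 3.2455, 0.9699]

beam 1: φ=-90°, α=240°
  direction (-0.5000, -0.8660); cell (1,8); t to first gridline: x 1.4600, y 0.1848 (then +2.0000 / +1.1547)
    (1,7) via y @ 0.1848
    (1,6) via y @ 1.3395
    (0,6) via x @ 1.4600  # hit
  → r_1 = 1.4600
beam 2: φ=-45°, α=285°
  direction (0.2588, -0.9659); cell (1,8); t to first gridline: x 1.0432, y 0.1656 (then +3.8637 / +1.0353)
    (1,7) via y @ 0.1656
    (2,7) via x @ 1.0432
    (2,6) via y @ 1.2009
    (2,5) via y @ 2.2362
    (2,4) via y @ 3.2715
    (2,3) via y @ 4.3067
    (3,3) via x @ 4.9069
    (3,2) via y @ 5.3420
    (3,1) via y @ 6.3773
    (3,0) via y @ 7.4126  # hit
  → r_2 = 7.4126
beam 3: φ=0°, α=330°
  direction (0.8660, -0.5000); cell (1,8); t to first gridline: x 0.3118, y 0.3200 (then +1.1547 / +2.0000)
    (2,8) via x @ 0.3118
    (2,7) via y @ 0.3200
    (3,7) via x @ 1.4665
    (3,6) via y @ 2.3200
    (4,6) via x @ 2.6212
    (5,6) via x @ 3.7759  # hit
  → r_3 = 3.7759
beam 4: φ=45°, α=15°
  direction (0.9659, 0.2588); cell (1,8); t to first gridline: x 0.2795, y 3.2455 (then +1.0353 / +3.8637)
    (2,8) via x @ 0.2795
    (3,8) via x @ 1.3148
    (4,8) via x @ 2.3501
    (4,9) via y @ 3.2455  # hit
  → r_4 = 3.2455
beam 5: φ=90°, α=60°
  direction (0.5000, 0.8660); cell (1,8); t to first gridline: x 0.5400, y 0.9699 (then +2.0000 / +1.1547)
    (2,8) via x @ 0.5400
    (2,9) via y @ 0.9699  # hit
  → r_5 = 0.9699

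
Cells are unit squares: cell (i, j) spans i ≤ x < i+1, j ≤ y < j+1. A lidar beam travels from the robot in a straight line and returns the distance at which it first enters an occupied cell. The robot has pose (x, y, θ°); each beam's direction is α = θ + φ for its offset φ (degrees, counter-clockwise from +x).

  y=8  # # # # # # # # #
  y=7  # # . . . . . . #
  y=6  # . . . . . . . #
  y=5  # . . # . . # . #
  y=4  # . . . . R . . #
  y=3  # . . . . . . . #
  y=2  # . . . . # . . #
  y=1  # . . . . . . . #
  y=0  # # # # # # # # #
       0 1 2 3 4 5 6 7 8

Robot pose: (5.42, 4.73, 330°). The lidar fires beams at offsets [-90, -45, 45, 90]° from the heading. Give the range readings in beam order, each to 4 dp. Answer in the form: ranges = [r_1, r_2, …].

ranges = [4.3070, 1.7910, 1.0432, 1.1600]

beam 1: φ=-90°, α=240°
  dir = (cos 240°, sin 240°) = (-0.5000, -0.8660); from cell (5,4)
  next x-line at t=0.8400, next y-line at t=0.8429; Δt_x=2.0000, Δt_y=1.1547
    x: enter (4,4) at t=0.8400
    y: enter (4,3) at t=0.8429
    y: enter (4,2) at t=1.9976
    x: enter (3,2) at t=2.8400
    y: enter (3,1) at t=3.1523
    y: enter (3,0) at t=4.3070 ← occupied
  → r_1 = 4.3070
beam 2: φ=-45°, α=285°
  dir = (cos 285°, sin 285°) = (0.2588, -0.9659); from cell (5,4)
  next x-line at t=2.2409, next y-line at t=0.7558; Δt_x=3.8637, Δt_y=1.0353
    y: enter (5,3) at t=0.7558
    y: enter (5,2) at t=1.7910 ← occupied
  → r_2 = 1.7910
beam 3: φ=45°, α=15°
  dir = (cos 15°, sin 15°) = (0.9659, 0.2588); from cell (5,4)
  next x-line at t=0.6005, next y-line at t=1.0432; Δt_x=1.0353, Δt_y=3.8637
    x: enter (6,4) at t=0.6005
    y: enter (6,5) at t=1.0432 ← occupied
  → r_3 = 1.0432
beam 4: φ=90°, α=60°
  dir = (cos 60°, sin 60°) = (0.5000, 0.8660); from cell (5,4)
  next x-line at t=1.1600, next y-line at t=0.3118; Δt_x=2.0000, Δt_y=1.1547
    y: enter (5,5) at t=0.3118
    x: enter (6,5) at t=1.1600 ← occupied
  → r_4 = 1.1600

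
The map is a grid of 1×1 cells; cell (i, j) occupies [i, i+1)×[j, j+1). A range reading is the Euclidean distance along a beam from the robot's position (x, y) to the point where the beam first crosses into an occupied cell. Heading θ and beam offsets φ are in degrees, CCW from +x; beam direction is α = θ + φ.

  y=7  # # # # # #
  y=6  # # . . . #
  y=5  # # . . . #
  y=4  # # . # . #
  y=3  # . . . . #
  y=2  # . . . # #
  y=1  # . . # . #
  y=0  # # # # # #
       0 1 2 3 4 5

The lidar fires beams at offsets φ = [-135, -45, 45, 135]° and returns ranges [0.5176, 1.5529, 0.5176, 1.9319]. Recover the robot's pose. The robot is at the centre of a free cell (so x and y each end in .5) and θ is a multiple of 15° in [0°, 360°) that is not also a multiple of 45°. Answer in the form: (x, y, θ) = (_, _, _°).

(x, y, θ) = (4.5, 4.5, 300°)

The pose lattice has 18·16 = 288 candidates. Test each by forward raycasting.
  (2.5, 3.5, 165°): beam 1 = 1.0000 ≠ 0.5176 ✗
  (1.5, 2.5, 120°): beam 1 = 1.9319 ≠ 0.5176 ✗
  (2.5, 1.5, 30°): beam 2 = 0.5176 ≠ 1.5529 ✗
  …
  (4.5, 4.5, 300°): r_1=0.5176, r_2=1.5529, r_3=0.5176, r_4=1.9319 — all match ✓
No second candidate reproduces the full scan.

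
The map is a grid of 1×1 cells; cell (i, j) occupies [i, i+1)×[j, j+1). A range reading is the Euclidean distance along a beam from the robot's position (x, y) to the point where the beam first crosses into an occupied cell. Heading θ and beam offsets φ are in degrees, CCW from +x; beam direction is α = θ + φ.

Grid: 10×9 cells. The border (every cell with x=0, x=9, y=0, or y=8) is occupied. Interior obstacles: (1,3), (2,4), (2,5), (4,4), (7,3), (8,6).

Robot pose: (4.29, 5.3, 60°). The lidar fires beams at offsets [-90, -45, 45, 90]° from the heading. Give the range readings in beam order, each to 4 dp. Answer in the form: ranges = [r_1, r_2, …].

ranges = [0.6000, 3.8409, 2.7952, 3.7990]

beam 1: φ=-90°, α=330°
  d=(0.8660,-0.5000)  start (4,5)  tX=0.8198 tY=0.6000  stride 1/|dx|=1.1547 1/|dy|=2.0000
    cross y-line → (4,4), t=0.6000 (wall)
  → r_1 = 0.6000
beam 2: φ=-45°, α=15°
  d=(0.9659,0.2588)  start (4,5)  tX=0.7350 tY=2.7046  stride 1/|dx|=1.0353 1/|dy|=3.8637
    cross x-line → (5,5), t=0.7350
    cross x-line → (6,5), t=1.7703
    cross y-line → (6,6), t=2.7046
    cross x-line → (7,6), t=2.8056
    cross x-line → (8,6), t=3.8409 (wall)
  → r_2 = 3.8409
beam 3: φ=45°, α=105°
  d=(-0.2588,0.9659)  start (4,5)  tX=1.1205 tY=0.7247  stride 1/|dx|=3.8637 1/|dy|=1.0353
    cross y-line → (4,6), t=0.7247
    cross x-line → (3,6), t=1.1205
    cross y-line → (3,7), t=1.7600
    cross y-line → (3,8), t=2.7952 (wall)
  → r_3 = 2.7952
beam 4: φ=90°, α=150°
  d=(-0.8660,0.5000)  start (4,5)  tX=0.3349 tY=1.4000  stride 1/|dx|=1.1547 1/|dy|=2.0000
    cross x-line → (3,5), t=0.3349
    cross y-line → (3,6), t=1.4000
    cross x-line → (2,6), t=1.4896
    cross x-line → (1,6), t=2.6443
    cross y-line → (1,7), t=3.4000
    cross x-line → (0,7), t=3.7990 (wall)
  → r_4 = 3.7990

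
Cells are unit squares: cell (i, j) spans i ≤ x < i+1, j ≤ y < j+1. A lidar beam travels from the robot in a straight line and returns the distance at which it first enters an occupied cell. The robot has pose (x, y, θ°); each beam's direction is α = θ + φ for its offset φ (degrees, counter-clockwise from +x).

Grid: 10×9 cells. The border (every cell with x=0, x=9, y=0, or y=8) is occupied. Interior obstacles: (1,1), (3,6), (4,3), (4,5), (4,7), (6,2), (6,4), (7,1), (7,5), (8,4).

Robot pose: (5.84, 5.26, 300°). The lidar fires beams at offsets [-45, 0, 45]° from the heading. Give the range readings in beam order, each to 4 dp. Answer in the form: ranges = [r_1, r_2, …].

beam 1: φ=-45°, α=255°
  cosα=-0.2588 sinα=-0.9659 | (5,5) | tMaxX 3.2455 tMaxY 0.2692 | tΔX 3.8637 tΔY 1.0353
    t=0.2692 [y] (5,4)
    t=1.3044 [y] (5,3)
    t=2.3397 [y] (5,2)
    t=3.2455 [x] (4,2)
    t=3.3750 [y] (4,1)
    t=4.4103 [y] (4,0) — stop
  → r_1 = 4.4103
beam 2: φ=0°, α=300°
  cosα=0.5000 sinα=-0.8660 | (5,5) | tMaxX 0.3200 tMaxY 0.3002 | tΔX 2.0000 tΔY 1.1547
    t=0.3002 [y] (5,4)
    t=0.3200 [x] (6,4) — stop
  → r_2 = 0.3200
beam 3: φ=45°, α=345°
  cosα=0.9659 sinα=-0.2588 | (5,5) | tMaxX 0.1656 tMaxY 1.0046 | tΔX 1.0353 tΔY 3.8637
    t=0.1656 [x] (6,5)
    t=1.0046 [y] (6,4) — stop
  → r_3 = 1.0046

ranges = [4.4103, 0.3200, 1.0046]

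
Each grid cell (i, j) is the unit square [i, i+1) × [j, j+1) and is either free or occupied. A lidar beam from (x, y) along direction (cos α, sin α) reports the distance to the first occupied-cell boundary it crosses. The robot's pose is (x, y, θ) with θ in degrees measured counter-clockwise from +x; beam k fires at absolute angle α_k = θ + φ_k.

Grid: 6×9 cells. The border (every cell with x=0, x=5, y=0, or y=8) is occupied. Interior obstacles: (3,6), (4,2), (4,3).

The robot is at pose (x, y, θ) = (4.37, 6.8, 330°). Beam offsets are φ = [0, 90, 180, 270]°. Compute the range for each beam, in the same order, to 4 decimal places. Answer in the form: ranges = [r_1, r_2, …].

ranges = [0.7275, 1.2600, 2.4000, 0.7400]

beam 1: φ=0°, α=330°
  direction (0.8660, -0.5000); cell (4,6); t to first gridline: x 0.7275, y 1.6000 (then +1.1547 / +2.0000)
    (5,6) via x @ 0.7275  # hit
  → r_1 = 0.7275
beam 2: φ=90°, α=60°
  direction (0.5000, 0.8660); cell (4,6); t to first gridline: x 1.2600, y 0.2309 (then +2.0000 / +1.1547)
    (4,7) via y @ 0.2309
    (5,7) via x @ 1.2600  # hit
  → r_2 = 1.2600
beam 3: φ=180°, α=150°
  direction (-0.8660, 0.5000); cell (4,6); t to first gridline: x 0.4272, y 0.4000 (then +1.1547 / +2.0000)
    (4,7) via y @ 0.4000
    (3,7) via x @ 0.4272
    (2,7) via x @ 1.5819
    (2,8) via y @ 2.4000  # hit
  → r_3 = 2.4000
beam 4: φ=270°, α=240°
  direction (-0.5000, -0.8660); cell (4,6); t to first gridline: x 0.7400, y 0.9238 (then +2.0000 / +1.1547)
    (3,6) via x @ 0.7400  # hit
  → r_4 = 0.7400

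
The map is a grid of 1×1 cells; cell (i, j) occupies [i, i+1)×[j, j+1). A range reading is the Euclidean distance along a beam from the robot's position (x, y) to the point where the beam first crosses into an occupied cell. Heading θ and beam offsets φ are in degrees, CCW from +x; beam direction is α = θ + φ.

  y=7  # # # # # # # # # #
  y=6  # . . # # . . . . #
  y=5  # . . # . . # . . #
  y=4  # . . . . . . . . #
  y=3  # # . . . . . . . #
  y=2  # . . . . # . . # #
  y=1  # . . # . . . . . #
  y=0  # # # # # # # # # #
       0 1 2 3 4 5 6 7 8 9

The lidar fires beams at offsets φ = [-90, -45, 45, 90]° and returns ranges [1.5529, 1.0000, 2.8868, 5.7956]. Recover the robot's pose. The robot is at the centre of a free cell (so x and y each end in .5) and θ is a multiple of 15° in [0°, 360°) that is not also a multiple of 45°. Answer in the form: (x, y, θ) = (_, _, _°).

(x, y, θ) = (2.5, 4.5, 255°)

The pose lattice has 40·16 = 640 candidates. Test each by forward raycasting.
  (5.5, 6.5, 150°): beam 1 = 0.5774 ≠ 1.5529 ✗
  (6.5, 2.5, 165°): beam 1 = 4.6587 ≠ 1.5529 ✗
  (7.5, 5.5, 75°): beam 2 = 1.7321 ≠ 1.0000 ✗
  (1.5, 6.5, 330°): beam 1 = 1.0000 ≠ 1.5529 ✗
  …
  (2.5, 4.5, 255°): r_1=1.5529, r_2=1.0000, r_3=2.8868, r_4=5.7956 — all match ✓
Only this pose fits every beam.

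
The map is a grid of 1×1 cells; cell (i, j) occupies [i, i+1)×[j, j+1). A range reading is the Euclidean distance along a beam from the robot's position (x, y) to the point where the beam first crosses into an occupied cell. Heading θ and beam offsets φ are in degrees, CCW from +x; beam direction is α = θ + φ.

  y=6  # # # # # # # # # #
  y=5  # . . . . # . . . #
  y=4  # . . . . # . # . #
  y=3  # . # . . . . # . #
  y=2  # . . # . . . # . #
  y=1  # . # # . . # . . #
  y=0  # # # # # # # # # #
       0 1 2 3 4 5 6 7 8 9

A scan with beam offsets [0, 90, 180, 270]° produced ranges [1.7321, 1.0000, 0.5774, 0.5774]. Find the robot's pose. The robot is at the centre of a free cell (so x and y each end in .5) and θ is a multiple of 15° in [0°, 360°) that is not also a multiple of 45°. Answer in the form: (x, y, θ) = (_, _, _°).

(x, y, θ) = (1.5, 5.5, 300°)

Candidates: 30 free-cell centres × 16 headings = 480 poses. Raycast each; keep the one whose scan matches to 4 dp.
  (4.5, 1.5, 105°): beam 1 = 4.6587 ≠ 1.7321 ✗
  (2.5, 2.5, 60°): beam 1 = 0.5774 ≠ 1.7321 ✗
  (4.5, 2.5, 210°): beam 1 = 0.5774 ≠ 1.7321 ✗
  (5.5, 3.5, 15°): beam 1 = 1.5529 ≠ 1.7321 ✗
  (7.5, 5.5, 210°): beam 2 = 0.5774 ≠ 1.0000 ✗
  …
  (1.5, 5.5, 300°): r_1=1.7321, r_2=1.0000, r_3=0.5774, r_4=0.5774 — all match ✓
Unique over the lattice → pose = (1.5, 5.5, 300°).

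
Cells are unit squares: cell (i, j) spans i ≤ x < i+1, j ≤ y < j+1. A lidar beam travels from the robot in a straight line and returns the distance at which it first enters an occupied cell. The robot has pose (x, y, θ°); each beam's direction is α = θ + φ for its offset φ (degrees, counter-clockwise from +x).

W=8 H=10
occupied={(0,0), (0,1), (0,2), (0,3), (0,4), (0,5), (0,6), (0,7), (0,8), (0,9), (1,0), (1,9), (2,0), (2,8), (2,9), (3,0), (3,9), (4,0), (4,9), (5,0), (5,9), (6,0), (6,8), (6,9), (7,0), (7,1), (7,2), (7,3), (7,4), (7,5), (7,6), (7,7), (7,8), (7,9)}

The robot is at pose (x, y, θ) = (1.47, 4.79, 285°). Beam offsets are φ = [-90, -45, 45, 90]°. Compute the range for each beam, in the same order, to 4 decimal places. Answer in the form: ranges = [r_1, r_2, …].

beam 1: φ=-90°, α=195°
  direction (-0.9659, -0.2588); cell (1,4); t to first gridline: x 0.4866, y 3.0523 (then +1.0353 / +3.8637)
    (0,4) via x @ 0.4866  # hit
  → r_1 = 0.4866
beam 2: φ=-45°, α=240°
  direction (-0.5000, -0.8660); cell (1,4); t to first gridline: x 0.9400, y 0.9122 (then +2.0000 / +1.1547)
    (1,3) via y @ 0.9122
    (0,3) via x @ 0.9400  # hit
  → r_2 = 0.9400
beam 3: φ=45°, α=330°
  direction (0.8660, -0.5000); cell (1,4); t to first gridline: x 0.6120, y 1.5800 (then +1.1547 / +2.0000)
    (2,4) via x @ 0.6120
    (2,3) via y @ 1.5800
    (3,3) via x @ 1.7667
    (4,3) via x @ 2.9214
    (4,2) via y @ 3.5800
    (5,2) via x @ 4.0761
    (6,2) via x @ 5.2308
    (6,1) via y @ 5.5800
    (7,1) via x @ 6.3855  # hit
  → r_3 = 6.3855
beam 4: φ=90°, α=15°
  direction (0.9659, 0.2588); cell (1,4); t to first gridline: x 0.5487, y 0.8114 (then +1.0353 / +3.8637)
    (2,4) via x @ 0.5487
    (2,5) via y @ 0.8114
    (3,5) via x @ 1.5840
    (4,5) via x @ 2.6192
    (5,5) via x @ 3.6545
    (5,6) via y @ 4.6751
    (6,6) via x @ 4.6898
    (7,6) via x @ 5.7251  # hit
  → r_4 = 5.7251

ranges = [0.4866, 0.9400, 6.3855, 5.7251]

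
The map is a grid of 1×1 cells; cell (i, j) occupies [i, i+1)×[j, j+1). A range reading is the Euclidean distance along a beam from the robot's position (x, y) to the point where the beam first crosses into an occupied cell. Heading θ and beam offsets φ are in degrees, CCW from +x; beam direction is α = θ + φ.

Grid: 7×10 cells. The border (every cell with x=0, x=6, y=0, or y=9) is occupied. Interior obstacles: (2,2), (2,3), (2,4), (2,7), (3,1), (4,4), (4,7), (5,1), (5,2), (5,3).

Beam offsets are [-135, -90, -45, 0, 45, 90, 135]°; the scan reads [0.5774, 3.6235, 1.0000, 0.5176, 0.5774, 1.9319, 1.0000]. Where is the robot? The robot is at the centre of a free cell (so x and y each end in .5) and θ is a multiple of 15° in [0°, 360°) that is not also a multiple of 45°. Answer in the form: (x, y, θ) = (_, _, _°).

(x, y, θ) = (1.5, 3.5, 165°)

The pose lattice has 30·16 = 480 candidates. Test each by forward raycasting.
  (3.5, 5.5, 75°): beam 1 = 1.0000 ≠ 0.5774 ✗
  (3.5, 6.5, 255°): beam 1 = 1.0000 ≠ 0.5774 ✗
  (3.5, 6.5, 300°): beam 1 = 2.5882 ≠ 0.5774 ✗
  (4.5, 5.5, 60°): beam 1 = 0.5176 ≠ 0.5774 ✗
  (3.5, 6.5, 195°): beam 1 = 1.0000 ≠ 0.5774 ✗
  …
  (1.5, 3.5, 165°): r_1=0.5774, r_2=3.6235, r_3=1.0000, r_4=0.5176, r_5=0.5774, r_6=1.9319, r_7=1.0000 — all match ✓
No second candidate reproduces the full scan.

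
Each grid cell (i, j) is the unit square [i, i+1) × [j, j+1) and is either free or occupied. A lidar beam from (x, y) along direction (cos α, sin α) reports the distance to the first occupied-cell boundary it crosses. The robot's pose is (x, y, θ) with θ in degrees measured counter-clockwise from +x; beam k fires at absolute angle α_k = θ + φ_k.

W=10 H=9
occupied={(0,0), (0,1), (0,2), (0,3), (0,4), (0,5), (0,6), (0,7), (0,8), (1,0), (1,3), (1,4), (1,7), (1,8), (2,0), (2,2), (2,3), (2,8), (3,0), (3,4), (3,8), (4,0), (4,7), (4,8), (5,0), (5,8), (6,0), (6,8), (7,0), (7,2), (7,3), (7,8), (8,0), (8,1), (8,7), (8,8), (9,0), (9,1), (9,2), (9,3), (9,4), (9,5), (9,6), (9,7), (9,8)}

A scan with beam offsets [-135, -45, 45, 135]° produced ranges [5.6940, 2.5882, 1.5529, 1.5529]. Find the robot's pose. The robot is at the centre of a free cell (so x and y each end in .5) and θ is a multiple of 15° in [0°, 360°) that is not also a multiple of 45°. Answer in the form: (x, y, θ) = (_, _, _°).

The pose lattice has 45·16 = 720 candidates. Test each by forward raycasting.
  (6.5, 4.5, 195°): beam 1 = 3.0000 ≠ 5.6940 ✗
  (5.5, 7.5, 195°): beam 1 = 0.5774 ≠ 5.6940 ✗
  (3.5, 5.5, 300°): beam 1 = 2.5882 ≠ 5.6940 ✗
  …
  (5.5, 2.5, 210°): r_1=5.6940, r_2=2.5882, r_3=1.5529, r_4=1.5529 — all match ✓
No second candidate reproduces the full scan.

(x, y, θ) = (5.5, 2.5, 210°)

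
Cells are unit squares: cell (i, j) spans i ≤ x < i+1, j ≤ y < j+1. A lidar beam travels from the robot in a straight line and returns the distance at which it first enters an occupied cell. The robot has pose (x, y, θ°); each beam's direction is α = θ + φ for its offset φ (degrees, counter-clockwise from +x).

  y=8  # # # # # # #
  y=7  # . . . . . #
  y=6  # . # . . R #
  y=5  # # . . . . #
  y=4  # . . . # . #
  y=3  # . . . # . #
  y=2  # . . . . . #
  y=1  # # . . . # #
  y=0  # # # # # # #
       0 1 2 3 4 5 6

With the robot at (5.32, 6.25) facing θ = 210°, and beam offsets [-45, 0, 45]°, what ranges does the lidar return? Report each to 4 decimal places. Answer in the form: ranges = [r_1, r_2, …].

beam 1: φ=-45°, α=165°
  cosα=-0.9659 sinα=0.2588 | (5,6) | tMaxX 0.3313 tMaxY 2.8978 | tΔX 1.0353 tΔY 3.8637
    t=0.3313 [x] (4,6)
    t=1.3666 [x] (3,6)
    t=2.4018 [x] (2,6) — stop
  → r_1 = 2.4018
beam 2: φ=0°, α=210°
  cosα=-0.8660 sinα=-0.5000 | (5,6) | tMaxX 0.3695 tMaxY 0.5000 | tΔX 1.1547 tΔY 2.0000
    t=0.3695 [x] (4,6)
    t=0.5000 [y] (4,5)
    t=1.5242 [x] (3,5)
    t=2.5000 [y] (3,4)
    t=2.6789 [x] (2,4)
    t=3.8336 [x] (1,4)
    t=4.5000 [y] (1,3)
    t=4.9883 [x] (0,3) — stop
  → r_2 = 4.9883
beam 3: φ=45°, α=255°
  cosα=-0.2588 sinα=-0.9659 | (5,6) | tMaxX 1.2364 tMaxY 0.2588 | tΔX 3.8637 tΔY 1.0353
    t=0.2588 [y] (5,5)
    t=1.2364 [x] (4,5)
    t=1.2941 [y] (4,4) — stop
  → r_3 = 1.2941

ranges = [2.4018, 4.9883, 1.2941]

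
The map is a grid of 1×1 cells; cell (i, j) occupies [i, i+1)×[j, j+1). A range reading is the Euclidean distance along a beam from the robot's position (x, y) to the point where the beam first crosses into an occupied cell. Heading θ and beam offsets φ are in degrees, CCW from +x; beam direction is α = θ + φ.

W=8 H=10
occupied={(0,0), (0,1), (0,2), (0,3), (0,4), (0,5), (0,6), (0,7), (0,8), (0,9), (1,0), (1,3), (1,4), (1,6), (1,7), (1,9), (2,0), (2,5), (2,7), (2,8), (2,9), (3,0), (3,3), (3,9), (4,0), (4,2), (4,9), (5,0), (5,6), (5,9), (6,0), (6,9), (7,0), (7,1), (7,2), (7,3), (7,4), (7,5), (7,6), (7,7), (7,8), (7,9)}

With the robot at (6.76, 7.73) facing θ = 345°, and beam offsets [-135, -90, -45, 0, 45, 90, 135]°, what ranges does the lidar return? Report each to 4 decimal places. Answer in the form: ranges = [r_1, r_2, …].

beam 1: φ=-135°, α=210°
  cosα=-0.8660 sinα=-0.5000 | (6,7) | tMaxX 0.8776 tMaxY 1.4600 | tΔX 1.1547 tΔY 2.0000
    t=0.8776 [x] (5,7)
    t=1.4600 [y] (5,6) — stop
  → r_1 = 1.4600
beam 2: φ=-90°, α=255°
  cosα=-0.2588 sinα=-0.9659 | (6,7) | tMaxX 2.9364 tMaxY 0.7558 | tΔX 3.8637 tΔY 1.0353
    t=0.7558 [y] (6,6)
    t=1.7910 [y] (6,5)
    t=2.8263 [y] (6,4)
    t=2.9364 [x] (5,4)
    t=3.8616 [y] (5,3)
    t=4.8969 [y] (5,2)
    t=5.9321 [y] (5,1)
    t=6.8001 [x] (4,1)
    t=6.9674 [y] (4,0) — stop
  → r_2 = 6.9674
beam 3: φ=-45°, α=300°
  cosα=0.5000 sinα=-0.8660 | (6,7) | tMaxX 0.4800 tMaxY 0.8429 | tΔX 2.0000 tΔY 1.1547
    t=0.4800 [x] (7,7) — stop
  → r_3 = 0.4800
beam 4: φ=0°, α=345°
  cosα=0.9659 sinα=-0.2588 | (6,7) | tMaxX 0.2485 tMaxY 2.8205 | tΔX 1.0353 tΔY 3.8637
    t=0.2485 [x] (7,7) — stop
  → r_4 = 0.2485
beam 5: φ=45°, α=30°
  cosα=0.8660 sinα=0.5000 | (6,7) | tMaxX 0.2771 tMaxY 0.5400 | tΔX 1.1547 tΔY 2.0000
    t=0.2771 [x] (7,7) — stop
  → r_5 = 0.2771
beam 6: φ=90°, α=75°
  cosα=0.2588 sinα=0.9659 | (6,7) | tMaxX 0.9273 tMaxY 0.2795 | tΔX 3.8637 tΔY 1.0353
    t=0.2795 [y] (6,8)
    t=0.9273 [x] (7,8) — stop
  → r_6 = 0.9273
beam 7: φ=135°, α=120°
  cosα=-0.5000 sinα=0.8660 | (6,7) | tMaxX 1.5200 tMaxY 0.3118 | tΔX 2.0000 tΔY 1.1547
    t=0.3118 [y] (6,8)
    t=1.4665 [y] (6,9) — stop
  → r_7 = 1.4665

ranges = [1.4600, 6.9674, 0.4800, 0.2485, 0.2771, 0.9273, 1.4665]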